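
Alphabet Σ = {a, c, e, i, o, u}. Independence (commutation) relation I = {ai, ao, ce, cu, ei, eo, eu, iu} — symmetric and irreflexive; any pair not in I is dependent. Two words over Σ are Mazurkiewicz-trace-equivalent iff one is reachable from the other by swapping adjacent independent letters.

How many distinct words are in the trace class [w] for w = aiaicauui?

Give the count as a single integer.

24

0(a) covers ∅
1(i) covers ∅
2(a) covers 0:a
3(i) covers 1:i
4(c) covers 2:a, 3:i
5(a) covers 4:c
6(u) covers 5:a
7(u) covers 6:u
8(i) covers 4:c
floor of heap: 0:a, 1:i
completions by unplaced set U, small U first (add the entries for U minus each lowest piece of U):
  |U|=1: {7}:1  {8}:1
  |U|=2: {6,7}:1  {7,8}:2
  |U|=3: {5,6,7}:1  {6,7,8}:3
  |U|=4: {5,6,7,8}:4
  |U|=5: {4,5,6,7,8}:4
  |U|=6: {2,4,5,6,7,8}:4  {3,4,5,6,7,8}:4
  |U|=7: {0,2,4,5,6,7,8}:4  {1,3,4,5,6,7,8}:4  {2,3,4,5,6,7,8}:8
  start at 0(a): 12
  start at 1(i): 12
sum over floor = 24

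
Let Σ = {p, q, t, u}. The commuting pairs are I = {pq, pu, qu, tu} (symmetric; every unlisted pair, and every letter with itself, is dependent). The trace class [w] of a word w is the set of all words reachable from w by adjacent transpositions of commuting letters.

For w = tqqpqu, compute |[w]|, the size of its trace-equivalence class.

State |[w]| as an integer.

piece 0:t — minimal
piece 1:q rests on {0:t}
piece 2:q rests on {1:q}
piece 3:p rests on {0:t}
piece 4:q rests on {2:q}
piece 5:u — minimal
minimal pieces: {0:t, 5:u}
ways to finish when only these pieces remain (= sum over removing one remaining piece with nothing left below it):
  1 left: {3}→1  {4}→1  {5}→1
  2 left: {2,4}→1  {3,4}→2  {3,5}→2  {4,5}→2
  3 left: {1,2,4}→1  {2,3,4}→3  {2,4,5}→3  {3,4,5}→6
  4 left: {1,2,3,4}→4  {1,2,4,5}→4  {2,3,4,5}→12
  placing 0:t first → 20 extensions
  placing 5:u first → 4 extensions
total linear extensions = 24

24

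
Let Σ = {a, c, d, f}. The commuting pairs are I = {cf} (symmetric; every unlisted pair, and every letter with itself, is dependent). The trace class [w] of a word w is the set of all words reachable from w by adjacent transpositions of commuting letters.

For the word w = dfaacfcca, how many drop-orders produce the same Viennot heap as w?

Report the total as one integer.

4

#0=d has no predecessor
#1=f depends on [0:d]
#2=a depends on [1:f]
#3=a depends on [2:a]
#4=c depends on [3:a]
#5=f depends on [3:a]
#6=c depends on [4:c]
#7=c depends on [6:c]
#8=a depends on [5:f, 7:c]
sources: [0:d]
N(rest) = Σ N(rest − s) over sources s of rest; N(one piece) = 1:
  size 1 → [8]=1
  size 2 → [5,8]=1  [7,8]=1
  size 3 → [5,7,8]=2  [6,7,8]=1
  size 4 → [4,6,7,8]=1  [5,6,7,8]=3
  size 5 → [4,5,6,7,8]=4
  size 6 → [3,4,5,6,7,8]=4
  size 7 → [2,3,4,5,6,7,8]=4
  first=0(d) contributes 4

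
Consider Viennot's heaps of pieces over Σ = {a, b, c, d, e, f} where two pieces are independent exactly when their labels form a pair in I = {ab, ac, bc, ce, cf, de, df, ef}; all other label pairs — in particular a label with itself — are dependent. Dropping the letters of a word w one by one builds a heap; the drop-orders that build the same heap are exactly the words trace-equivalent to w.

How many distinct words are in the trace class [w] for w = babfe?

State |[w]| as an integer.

drop 0:b onto floor
drop 1:a onto floor
drop 2:b onto {0:b}
drop 3:f onto {1:a, 2:b}
drop 4:e onto {1:a, 2:b}
ground layer = {0:b, 1:a}
drop-orders for the pieces not yet dropped (sum over which currently-grounded one goes next):
  1 to go: {3} 1  {4} 1
  2 to go: {3,4} 2
  3 to go: {1,3,4} 2  {2,3,4} 2
  if 0:b drops first: 4 orders
  if 1:a drops first: 2 orders
heap linearizations: 6

6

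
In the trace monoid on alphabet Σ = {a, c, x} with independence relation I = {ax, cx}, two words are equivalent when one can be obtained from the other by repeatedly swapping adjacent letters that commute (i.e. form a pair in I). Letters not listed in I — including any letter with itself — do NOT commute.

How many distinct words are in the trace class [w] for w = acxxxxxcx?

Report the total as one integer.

84

drop 0:a onto floor
drop 1:c onto {0:a}
drop 2:x onto floor
drop 3:x onto {2:x}
drop 4:x onto {3:x}
drop 5:x onto {4:x}
drop 6:x onto {5:x}
drop 7:c onto {1:c}
drop 8:x onto {6:x}
ground layer = {0:a, 2:x}
drop-orders for the pieces not yet dropped (sum over which currently-grounded one goes next):
  1 to go: {7} 1  {8} 1
  2 to go: {1,7} 1  {6,8} 1  {7,8} 2
  3 to go: {0,1,7} 1  {1,7,8} 3  {5,6,8} 1  {6,7,8} 3
  4 to go: {0,1,7,8} 4  {1,6,7,8} 6  {4,5,6,8} 1  {5,6,7,8} 4
  5 to go: {0,1,6,7,8} 10  {1,5,6,7,8} 10  {3,4,5,6,8} 1  {4,5,6,7,8} 5
  6 to go: {0,1,5,6,7,8} 20  {1,4,5,6,7,8} 15  {2,3,4,5,6,8} 1  {3,4,5,6,7,8} 6
  7 to go: {0,1,4,5,6,7,8} 35  {1,3,4,5,6,7,8} 21  {2,3,4,5,6,7,8} 7
  if 0:a drops first: 28 orders
  if 2:x drops first: 56 orders
heap linearizations: 84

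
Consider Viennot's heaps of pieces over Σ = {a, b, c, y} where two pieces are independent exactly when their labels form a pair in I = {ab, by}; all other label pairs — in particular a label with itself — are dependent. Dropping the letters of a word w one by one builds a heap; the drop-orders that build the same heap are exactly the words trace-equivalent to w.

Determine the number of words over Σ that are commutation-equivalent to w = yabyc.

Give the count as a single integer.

drop 0:y onto floor
drop 1:a onto {0:y}
drop 2:b onto floor
drop 3:y onto {1:a}
drop 4:c onto {2:b, 3:y}
ground layer = {0:y, 2:b}
drop-orders for the pieces not yet dropped (sum over which currently-grounded one goes next):
  1 to go: {4} 1
  2 to go: {2,4} 1  {3,4} 1
  3 to go: {1,3,4} 1  {2,3,4} 2
  if 0:y drops first: 3 orders
  if 2:b drops first: 1 orders
heap linearizations: 4

4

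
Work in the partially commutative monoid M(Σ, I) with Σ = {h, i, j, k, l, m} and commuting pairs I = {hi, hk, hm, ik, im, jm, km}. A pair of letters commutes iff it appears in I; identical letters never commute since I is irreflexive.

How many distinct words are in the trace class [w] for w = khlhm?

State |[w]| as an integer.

#0=k has no predecessor
#1=h has no predecessor
#2=l depends on [0:k, 1:h]
#3=h depends on [2:l]
#4=m depends on [2:l]
sources: [0:k, 1:h]
N(rest) = Σ N(rest − s) over sources s of rest; N(one piece) = 1:
  size 1 → [3]=1  [4]=1
  size 2 → [3,4]=2
  size 3 → [2,3,4]=2
  first=0(k) contributes 2
  first=1(h) contributes 2
|[w]| = 4

4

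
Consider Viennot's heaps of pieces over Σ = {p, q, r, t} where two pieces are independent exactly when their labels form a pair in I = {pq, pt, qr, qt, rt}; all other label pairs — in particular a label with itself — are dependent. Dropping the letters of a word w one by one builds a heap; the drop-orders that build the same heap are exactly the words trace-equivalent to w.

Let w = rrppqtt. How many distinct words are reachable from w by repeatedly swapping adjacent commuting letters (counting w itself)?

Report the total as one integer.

105

#0=r has no predecessor
#1=r depends on [0:r]
#2=p depends on [1:r]
#3=p depends on [2:p]
#4=q has no predecessor
#5=t has no predecessor
#6=t depends on [5:t]
sources: [0:r, 4:q, 5:t]
N(rest) = Σ N(rest − s) over sources s of rest; N(one piece) = 1:
  size 1 → [3]=1  [4]=1  [6]=1
  size 2 → [2,3]=1  [3,4]=2  [3,6]=2  [4,6]=2  [5,6]=1
  size 3 → [1,2,3]=1  [2,3,4]=3  [2,3,6]=3  [3,4,6]=6  [3,5,6]=3  [4,5,6]=3
  size 4 → [0,1,2,3]=1  [1,2,3,4]=4  [1,2,3,6]=4  [2,3,4,6]=12  [2,3,5,6]=6  [3,4,5,6]=12
  size 5 → [0,1,2,3,4]=5  [0,1,2,3,6]=5  [1,2,3,4,6]=20  [1,2,3,5,6]=10  [2,3,4,5,6]=30
  first=0(r) contributes 60
  first=4(q) contributes 15
  first=5(t) contributes 30
|[w]| = 105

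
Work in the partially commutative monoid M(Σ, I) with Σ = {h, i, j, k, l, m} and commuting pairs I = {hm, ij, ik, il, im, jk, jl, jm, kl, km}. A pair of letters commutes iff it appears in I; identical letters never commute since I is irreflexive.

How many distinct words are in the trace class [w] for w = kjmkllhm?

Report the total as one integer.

165

drop 0:k onto floor
drop 1:j onto floor
drop 2:m onto floor
drop 3:k onto {0:k}
drop 4:l onto {2:m}
drop 5:l onto {4:l}
drop 6:h onto {1:j, 3:k, 5:l}
drop 7:m onto {5:l}
ground layer = {0:k, 1:j, 2:m}
drop-orders for the pieces not yet dropped (sum over which currently-grounded one goes next):
  1 to go: {6} 1  {7} 1
  2 to go: {1,6} 1  {3,6} 1  {6,7} 2
  3 to go: {0,3,6} 1  {1,3,6} 2  {1,6,7} 3  {3,6,7} 3  {5,6,7} 2
  4 to go: {0,1,3,6} 3  {0,3,6,7} 4  {1,3,6,7} 8  {1,5,6,7} 5  {3,5,6,7} 5  {4,5,6,7} 2
  5 to go: {0,1,3,6,7} 15  {0,3,5,6,7} 9  {1,3,5,6,7} 18  {1,4,5,6,7} 7  {2,4,5,6,7} 2  {3,4,5,6,7} 7
  6 to go: {0,1,3,5,6,7} 42  {0,3,4,5,6,7} 16  {1,2,4,5,6,7} 9  {1,3,4,5,6,7} 32  {2,3,4,5,6,7} 9
  if 0:k drops first: 50 orders
  if 1:j drops first: 25 orders
  if 2:m drops first: 90 orders
heap linearizations: 165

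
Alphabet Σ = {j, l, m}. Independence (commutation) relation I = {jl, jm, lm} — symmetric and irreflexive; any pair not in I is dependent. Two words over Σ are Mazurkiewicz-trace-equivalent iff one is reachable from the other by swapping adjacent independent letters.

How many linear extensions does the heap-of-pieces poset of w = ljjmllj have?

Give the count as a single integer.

0(l) covers ∅
1(j) covers ∅
2(j) covers 1:j
3(m) covers ∅
4(l) covers 0:l
5(l) covers 4:l
6(j) covers 2:j
floor of heap: 0:l, 1:j, 3:m
completions by unplaced set U, small U first (add the entries for U minus each lowest piece of U):
  |U|=1: {3}:1  {5}:1  {6}:1
  |U|=2: {2,6}:1  {3,5}:2  {3,6}:2  {4,5}:1  {5,6}:2
  |U|=3: {0,4,5}:1  {1,2,6}:1  {2,3,6}:3  {2,5,6}:3  {3,4,5}:3  {3,5,6}:6  {4,5,6}:3
  |U|=4: {0,3,4,5}:4  {0,4,5,6}:4  {1,2,3,6}:4  {1,2,5,6}:4  {2,3,5,6}:12  {2,4,5,6}:6  {3,4,5,6}:12
  |U|=5: {0,2,4,5,6}:10  {0,3,4,5,6}:20  {1,2,3,5,6}:20  {1,2,4,5,6}:10  {2,3,4,5,6}:30
  start at 0(l): 60
  start at 1(j): 60
  start at 3(m): 20
sum over floor = 140

140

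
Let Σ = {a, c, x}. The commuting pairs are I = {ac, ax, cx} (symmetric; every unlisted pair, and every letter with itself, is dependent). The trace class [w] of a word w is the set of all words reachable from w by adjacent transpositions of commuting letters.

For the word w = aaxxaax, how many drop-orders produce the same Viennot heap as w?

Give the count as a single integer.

35

#0=a has no predecessor
#1=a depends on [0:a]
#2=x has no predecessor
#3=x depends on [2:x]
#4=a depends on [1:a]
#5=a depends on [4:a]
#6=x depends on [3:x]
sources: [0:a, 2:x]
N(rest) = Σ N(rest − s) over sources s of rest; N(one piece) = 1:
  size 1 → [5]=1  [6]=1
  size 2 → [3,6]=1  [4,5]=1  [5,6]=2
  size 3 → [1,4,5]=1  [2,3,6]=1  [3,5,6]=3  [4,5,6]=3
  size 4 → [0,1,4,5]=1  [1,4,5,6]=4  [2,3,5,6]=4  [3,4,5,6]=6
  size 5 → [0,1,4,5,6]=5  [1,3,4,5,6]=10  [2,3,4,5,6]=10
  first=0(a) contributes 20
  first=2(x) contributes 15
|[w]| = 35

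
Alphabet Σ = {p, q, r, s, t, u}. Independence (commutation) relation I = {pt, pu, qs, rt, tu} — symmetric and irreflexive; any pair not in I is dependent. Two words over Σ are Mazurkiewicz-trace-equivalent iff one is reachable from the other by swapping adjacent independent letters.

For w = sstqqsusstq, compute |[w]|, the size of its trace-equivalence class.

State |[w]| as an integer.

3

drop 0:s onto floor
drop 1:s onto {0:s}
drop 2:t onto {1:s}
drop 3:q onto {2:t}
drop 4:q onto {3:q}
drop 5:s onto {2:t}
drop 6:u onto {4:q, 5:s}
drop 7:s onto {6:u}
drop 8:s onto {7:s}
drop 9:t onto {8:s}
drop 10:q onto {9:t}
ground layer = {0:s}
drop-orders for the pieces not yet dropped (sum over which currently-grounded one goes next):
  1 to go: {10} 1
  2 to go: {9,10} 1
  3 to go: {8,9,10} 1
  4 to go: {7,8,9,10} 1
  5 to go: {6,7,8,9,10} 1
  6 to go: {4,6,7,8,9,10} 1  {5,6,7,8,9,10} 1
  7 to go: {3,4,6,7,8,9,10} 1  {4,5,6,7,8,9,10} 2
  8 to go: {3,4,5,6,7,8,9,10} 3
  9 to go: {2,3,4,5,6,7,8,9,10} 3
  if 0:s drops first: 3 orders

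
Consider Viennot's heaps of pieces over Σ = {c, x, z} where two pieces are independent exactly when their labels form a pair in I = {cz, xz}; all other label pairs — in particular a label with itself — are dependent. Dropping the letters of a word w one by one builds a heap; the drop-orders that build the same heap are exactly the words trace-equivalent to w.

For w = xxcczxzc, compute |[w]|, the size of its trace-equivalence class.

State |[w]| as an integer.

piece 0:x — minimal
piece 1:x rests on {0:x}
piece 2:c rests on {1:x}
piece 3:c rests on {2:c}
piece 4:z — minimal
piece 5:x rests on {3:c}
piece 6:z rests on {4:z}
piece 7:c rests on {5:x}
minimal pieces: {0:x, 4:z}
ways to finish when only these pieces remain (= sum over removing one remaining piece with nothing left below it):
  1 left: {6}→1  {7}→1
  2 left: {4,6}→1  {5,7}→1  {6,7}→2
  3 left: {3,5,7}→1  {4,6,7}→3  {5,6,7}→3
  4 left: {2,3,5,7}→1  {3,5,6,7}→4  {4,5,6,7}→6
  5 left: {1,2,3,5,7}→1  {2,3,5,6,7}→5  {3,4,5,6,7}→10
  6 left: {0,1,2,3,5,7}→1  {1,2,3,5,6,7}→6  {2,3,4,5,6,7}→15
  placing 0:x first → 21 extensions
  placing 4:z first → 7 extensions
total linear extensions = 28

28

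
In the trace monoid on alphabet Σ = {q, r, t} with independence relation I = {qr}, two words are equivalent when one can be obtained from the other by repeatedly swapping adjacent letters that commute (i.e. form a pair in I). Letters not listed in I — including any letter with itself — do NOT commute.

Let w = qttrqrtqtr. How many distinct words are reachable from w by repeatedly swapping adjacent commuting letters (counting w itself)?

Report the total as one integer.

3

0(q) covers ∅
1(t) covers 0:q
2(t) covers 1:t
3(r) covers 2:t
4(q) covers 2:t
5(r) covers 3:r
6(t) covers 4:q, 5:r
7(q) covers 6:t
8(t) covers 7:q
9(r) covers 8:t
floor of heap: 0:q
completions by unplaced set U, small U first (add the entries for U minus each lowest piece of U):
  |U|=1: {9}:1
  |U|=2: {8,9}:1
  |U|=3: {7,8,9}:1
  |U|=4: {6,7,8,9}:1
  |U|=5: {4,6,7,8,9}:1  {5,6,7,8,9}:1
  |U|=6: {3,5,6,7,8,9}:1  {4,5,6,7,8,9}:2
  |U|=7: {3,4,5,6,7,8,9}:3
  |U|=8: {2,3,4,5,6,7,8,9}:3
  start at 0(q): 3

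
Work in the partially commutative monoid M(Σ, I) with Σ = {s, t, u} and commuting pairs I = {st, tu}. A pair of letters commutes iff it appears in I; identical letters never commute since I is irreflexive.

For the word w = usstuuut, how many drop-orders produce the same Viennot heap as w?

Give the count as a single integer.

28

piece 0:u — minimal
piece 1:s rests on {0:u}
piece 2:s rests on {1:s}
piece 3:t — minimal
piece 4:u rests on {2:s}
piece 5:u rests on {4:u}
piece 6:u rests on {5:u}
piece 7:t rests on {3:t}
minimal pieces: {0:u, 3:t}
ways to finish when only these pieces remain (= sum over removing one remaining piece with nothing left below it):
  1 left: {6}→1  {7}→1
  2 left: {3,7}→1  {5,6}→1  {6,7}→2
  3 left: {3,6,7}→3  {4,5,6}→1  {5,6,7}→3
  4 left: {2,4,5,6}→1  {3,5,6,7}→6  {4,5,6,7}→4
  5 left: {1,2,4,5,6}→1  {2,4,5,6,7}→5  {3,4,5,6,7}→10
  6 left: {0,1,2,4,5,6}→1  {1,2,4,5,6,7}→6  {2,3,4,5,6,7}→15
  placing 0:u first → 21 extensions
  placing 3:t first → 7 extensions
total linear extensions = 28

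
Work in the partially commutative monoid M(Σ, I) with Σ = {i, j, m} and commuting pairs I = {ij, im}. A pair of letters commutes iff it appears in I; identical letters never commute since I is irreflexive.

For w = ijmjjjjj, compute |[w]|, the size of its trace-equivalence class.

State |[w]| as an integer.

#0=i has no predecessor
#1=j has no predecessor
#2=m depends on [1:j]
#3=j depends on [2:m]
#4=j depends on [3:j]
#5=j depends on [4:j]
#6=j depends on [5:j]
#7=j depends on [6:j]
sources: [0:i, 1:j]
N(rest) = Σ N(rest − s) over sources s of rest; N(one piece) = 1:
  size 1 → [0]=1  [7]=1
  size 2 → [0,7]=2  [6,7]=1
  size 3 → [0,6,7]=3  [5,6,7]=1
  size 4 → [0,5,6,7]=4  [4,5,6,7]=1
  size 5 → [0,4,5,6,7]=5  [3,4,5,6,7]=1
  size 6 → [0,3,4,5,6,7]=6  [2,3,4,5,6,7]=1
  first=0(i) contributes 1
  first=1(j) contributes 7
|[w]| = 8

8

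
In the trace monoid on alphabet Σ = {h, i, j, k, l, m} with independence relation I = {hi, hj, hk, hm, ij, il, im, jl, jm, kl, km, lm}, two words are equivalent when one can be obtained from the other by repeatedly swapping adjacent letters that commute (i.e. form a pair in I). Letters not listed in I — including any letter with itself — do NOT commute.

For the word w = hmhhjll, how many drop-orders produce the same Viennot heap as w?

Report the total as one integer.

#0=h has no predecessor
#1=m has no predecessor
#2=h depends on [0:h]
#3=h depends on [2:h]
#4=j has no predecessor
#5=l depends on [3:h]
#6=l depends on [5:l]
sources: [0:h, 1:m, 4:j]
N(rest) = Σ N(rest − s) over sources s of rest; N(one piece) = 1:
  size 1 → [1]=1  [4]=1  [6]=1
  size 2 → [1,4]=2  [1,6]=2  [4,6]=2  [5,6]=1
  size 3 → [1,4,6]=6  [1,5,6]=3  [3,5,6]=1  [4,5,6]=3
  size 4 → [1,3,5,6]=4  [1,4,5,6]=12  [2,3,5,6]=1  [3,4,5,6]=4
  size 5 → [0,2,3,5,6]=1  [1,2,3,5,6]=5  [1,3,4,5,6]=20  [2,3,4,5,6]=5
  first=0(h) contributes 30
  first=1(m) contributes 6
  first=4(j) contributes 6
|[w]| = 42

42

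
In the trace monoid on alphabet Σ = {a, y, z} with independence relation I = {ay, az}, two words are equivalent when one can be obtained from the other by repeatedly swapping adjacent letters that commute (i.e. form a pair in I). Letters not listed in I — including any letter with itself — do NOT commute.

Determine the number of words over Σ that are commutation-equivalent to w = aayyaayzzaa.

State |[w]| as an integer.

462

piece 0:a — minimal
piece 1:a rests on {0:a}
piece 2:y — minimal
piece 3:y rests on {2:y}
piece 4:a rests on {1:a}
piece 5:a rests on {4:a}
piece 6:y rests on {3:y}
piece 7:z rests on {6:y}
piece 8:z rests on {7:z}
piece 9:a rests on {5:a}
piece 10:a rests on {9:a}
minimal pieces: {0:a, 2:y}
ways to finish when only these pieces remain (= sum over removing one remaining piece with nothing left below it):
  1 left: {8}→1  {10}→1
  2 left: {7,8}→1  {8,10}→2  {9,10}→1
  3 left: {5,9,10}→1  {6,7,8}→1  {7,8,10}→3  {8,9,10}→3
  4 left: {3,6,7,8}→1  {4,5,9,10}→1  {5,8,9,10}→4  {6,7,8,10}→4  {7,8,9,10}→6
  5 left: {1,4,5,9,10}→1  {2,3,6,7,8}→1  {3,6,7,8,10}→5  {4,5,8,9,10}→5  {5,7,8,9,10}→10  {6,7,8,9,10}→10
  6 left: {0,1,4,5,9,10}→1  {1,4,5,8,9,10}→6  {2,3,6,7,8,10}→6  {3,6,7,8,9,10}→15  {4,5,7,8,9,10}→15  {5,6,7,8,9,10}→20
  7 left: {0,1,4,5,8,9,10}→7  {1,4,5,7,8,9,10}→21  {2,3,6,7,8,9,10}→21  {3,5,6,7,8,9,10}→35  {4,5,6,7,8,9,10}→35
  8 left: {0,1,4,5,7,8,9,10}→28  {1,4,5,6,7,8,9,10}→56  {2,3,5,6,7,8,9,10}→56  {3,4,5,6,7,8,9,10}→70
  9 left: {0,1,4,5,6,7,8,9,10}→84  {1,3,4,5,6,7,8,9,10}→126  {2,3,4,5,6,7,8,9,10}→126
  placing 0:a first → 252 extensions
  placing 2:y first → 210 extensions
total linear extensions = 462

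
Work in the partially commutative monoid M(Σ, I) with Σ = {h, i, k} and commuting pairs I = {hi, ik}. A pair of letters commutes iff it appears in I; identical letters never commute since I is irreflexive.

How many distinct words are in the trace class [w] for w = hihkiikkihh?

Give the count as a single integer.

330

piece 0:h — minimal
piece 1:i — minimal
piece 2:h rests on {0:h}
piece 3:k rests on {2:h}
piece 4:i rests on {1:i}
piece 5:i rests on {4:i}
piece 6:k rests on {3:k}
piece 7:k rests on {6:k}
piece 8:i rests on {5:i}
piece 9:h rests on {7:k}
piece 10:h rests on {9:h}
minimal pieces: {0:h, 1:i}
ways to finish when only these pieces remain (= sum over removing one remaining piece with nothing left below it):
  1 left: {8}→1  {10}→1
  2 left: {5,8}→1  {8,10}→2  {9,10}→1
  3 left: {4,5,8}→1  {5,8,10}→3  {7,9,10}→1  {8,9,10}→3
  4 left: {1,4,5,8}→1  {4,5,8,10}→4  {5,8,9,10}→6  {6,7,9,10}→1  {7,8,9,10}→4
  5 left: {1,4,5,8,10}→5  {3,6,7,9,10}→1  {4,5,8,9,10}→10  {5,7,8,9,10}→10  {6,7,8,9,10}→5
  6 left: {1,4,5,8,9,10}→15  {2,3,6,7,9,10}→1  {3,6,7,8,9,10}→6  {4,5,7,8,9,10}→20  {5,6,7,8,9,10}→15
  7 left: {0,2,3,6,7,9,10}→1  {1,4,5,7,8,9,10}→35  {2,3,6,7,8,9,10}→7  {3,5,6,7,8,9,10}→21  {4,5,6,7,8,9,10}→35
  8 left: {0,2,3,6,7,8,9,10}→8  {1,4,5,6,7,8,9,10}→70  {2,3,5,6,7,8,9,10}→28  {3,4,5,6,7,8,9,10}→56
  9 left: {0,2,3,5,6,7,8,9,10}→36  {1,3,4,5,6,7,8,9,10}→126  {2,3,4,5,6,7,8,9,10}→84
  placing 0:h first → 210 extensions
  placing 1:i first → 120 extensions
total linear extensions = 330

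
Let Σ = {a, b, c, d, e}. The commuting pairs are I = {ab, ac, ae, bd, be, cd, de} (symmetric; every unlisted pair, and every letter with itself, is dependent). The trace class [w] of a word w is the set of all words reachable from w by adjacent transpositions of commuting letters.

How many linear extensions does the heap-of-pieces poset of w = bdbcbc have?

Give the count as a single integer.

6

piece 0:b — minimal
piece 1:d — minimal
piece 2:b rests on {0:b}
piece 3:c rests on {2:b}
piece 4:b rests on {3:c}
piece 5:c rests on {4:b}
minimal pieces: {0:b, 1:d}
ways to finish when only these pieces remain (= sum over removing one remaining piece with nothing left below it):
  1 left: {1}→1  {5}→1
  2 left: {1,5}→2  {4,5}→1
  3 left: {1,4,5}→3  {3,4,5}→1
  4 left: {1,3,4,5}→4  {2,3,4,5}→1
  placing 0:b first → 5 extensions
  placing 1:d first → 1 extensions
total linear extensions = 6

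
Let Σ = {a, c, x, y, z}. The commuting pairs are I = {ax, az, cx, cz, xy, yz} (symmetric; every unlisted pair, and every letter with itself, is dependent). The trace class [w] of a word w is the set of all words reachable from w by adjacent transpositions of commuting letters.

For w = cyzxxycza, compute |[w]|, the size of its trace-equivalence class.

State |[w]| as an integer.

piece 0:c — minimal
piece 1:y rests on {0:c}
piece 2:z — minimal
piece 3:x rests on {2:z}
piece 4:x rests on {3:x}
piece 5:y rests on {1:y}
piece 6:c rests on {5:y}
piece 7:z rests on {4:x}
piece 8:a rests on {6:c}
minimal pieces: {0:c, 2:z}
ways to finish when only these pieces remain (= sum over removing one remaining piece with nothing left below it):
  1 left: {7}→1  {8}→1
  2 left: {4,7}→1  {6,8}→1  {7,8}→2
  3 left: {3,4,7}→1  {4,7,8}→3  {5,6,8}→1  {6,7,8}→3
  4 left: {1,5,6,8}→1  {2,3,4,7}→1  {3,4,7,8}→4  {4,6,7,8}→6  {5,6,7,8}→4
  5 left: {0,1,5,6,8}→1  {1,5,6,7,8}→5  {2,3,4,7,8}→5  {3,4,6,7,8}→10  {4,5,6,7,8}→10
  6 left: {0,1,5,6,7,8}→6  {1,4,5,6,7,8}→15  {2,3,4,6,7,8}→15  {3,4,5,6,7,8}→20
  7 left: {0,1,4,5,6,7,8}→21  {1,3,4,5,6,7,8}→35  {2,3,4,5,6,7,8}→35
  placing 0:c first → 70 extensions
  placing 2:z first → 56 extensions
total linear extensions = 126

126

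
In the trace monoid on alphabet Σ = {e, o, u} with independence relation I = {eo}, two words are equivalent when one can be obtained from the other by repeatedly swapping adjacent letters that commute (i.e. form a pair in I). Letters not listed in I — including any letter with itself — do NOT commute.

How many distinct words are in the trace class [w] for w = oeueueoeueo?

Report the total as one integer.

#0=o has no predecessor
#1=e has no predecessor
#2=u depends on [0:o, 1:e]
#3=e depends on [2:u]
#4=u depends on [3:e]
#5=e depends on [4:u]
#6=o depends on [4:u]
#7=e depends on [5:e]
#8=u depends on [6:o, 7:e]
#9=e depends on [8:u]
#10=o depends on [8:u]
sources: [0:o, 1:e]
N(rest) = Σ N(rest − s) over sources s of rest; N(one piece) = 1:
  size 1 → [9]=1  [10]=1
  size 2 → [9,10]=2
  size 3 → [8,9,10]=2
  size 4 → [6,8,9,10]=2  [7,8,9,10]=2
  size 5 → [5,7,8,9,10]=2  [6,7,8,9,10]=4
  size 6 → [5,6,7,8,9,10]=6
  size 7 → [4,5,6,7,8,9,10]=6
  size 8 → [3,4,5,6,7,8,9,10]=6
  size 9 → [2,3,4,5,6,7,8,9,10]=6
  first=0(o) contributes 6
  first=1(e) contributes 6
|[w]| = 12

12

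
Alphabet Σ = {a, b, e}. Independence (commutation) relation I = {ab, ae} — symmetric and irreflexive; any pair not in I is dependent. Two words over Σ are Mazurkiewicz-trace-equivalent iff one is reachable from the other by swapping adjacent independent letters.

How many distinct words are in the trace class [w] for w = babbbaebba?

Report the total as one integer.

piece 0:b — minimal
piece 1:a — minimal
piece 2:b rests on {0:b}
piece 3:b rests on {2:b}
piece 4:b rests on {3:b}
piece 5:a rests on {1:a}
piece 6:e rests on {4:b}
piece 7:b rests on {6:e}
piece 8:b rests on {7:b}
piece 9:a rests on {5:a}
minimal pieces: {0:b, 1:a}
ways to finish when only these pieces remain (= sum over removing one remaining piece with nothing left below it):
  1 left: {8}→1  {9}→1
  2 left: {5,9}→1  {7,8}→1  {8,9}→2
  3 left: {1,5,9}→1  {5,8,9}→3  {6,7,8}→1  {7,8,9}→3
  4 left: {1,5,8,9}→4  {4,6,7,8}→1  {5,7,8,9}→6  {6,7,8,9}→4
  5 left: {1,5,7,8,9}→10  {3,4,6,7,8}→1  {4,6,7,8,9}→5  {5,6,7,8,9}→10
  6 left: {1,5,6,7,8,9}→20  {2,3,4,6,7,8}→1  {3,4,6,7,8,9}→6  {4,5,6,7,8,9}→15
  7 left: {0,2,3,4,6,7,8}→1  {1,4,5,6,7,8,9}→35  {2,3,4,6,7,8,9}→7  {3,4,5,6,7,8,9}→21
  8 left: {0,2,3,4,6,7,8,9}→8  {1,3,4,5,6,7,8,9}→56  {2,3,4,5,6,7,8,9}→28
  placing 0:b first → 84 extensions
  placing 1:a first → 36 extensions
total linear extensions = 120

120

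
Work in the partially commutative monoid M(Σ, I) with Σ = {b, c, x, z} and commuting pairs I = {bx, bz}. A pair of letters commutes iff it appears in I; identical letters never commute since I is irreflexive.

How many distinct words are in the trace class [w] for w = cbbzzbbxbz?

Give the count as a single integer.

126

drop 0:c onto floor
drop 1:b onto {0:c}
drop 2:b onto {1:b}
drop 3:z onto {0:c}
drop 4:z onto {3:z}
drop 5:b onto {2:b}
drop 6:b onto {5:b}
drop 7:x onto {4:z}
drop 8:b onto {6:b}
drop 9:z onto {7:x}
ground layer = {0:c}
drop-orders for the pieces not yet dropped (sum over which currently-grounded one goes next):
  1 to go: {8} 1  {9} 1
  2 to go: {6,8} 1  {7,9} 1  {8,9} 2
  3 to go: {4,7,9} 1  {5,6,8} 1  {6,8,9} 3  {7,8,9} 3
  4 to go: {2,5,6,8} 1  {3,4,7,9} 1  {4,7,8,9} 4  {5,6,8,9} 4  {6,7,8,9} 6
  5 to go: {1,2,5,6,8} 1  {2,5,6,8,9} 5  {3,4,7,8,9} 5  {4,6,7,8,9} 10  {5,6,7,8,9} 10
  6 to go: {1,2,5,6,8,9} 6  {2,5,6,7,8,9} 15  {3,4,6,7,8,9} 15  {4,5,6,7,8,9} 20
  7 to go: {1,2,5,6,7,8,9} 21  {2,4,5,6,7,8,9} 35  {3,4,5,6,7,8,9} 35
  8 to go: {1,2,4,5,6,7,8,9} 56  {2,3,4,5,6,7,8,9} 70
  if 0:c drops first: 126 orders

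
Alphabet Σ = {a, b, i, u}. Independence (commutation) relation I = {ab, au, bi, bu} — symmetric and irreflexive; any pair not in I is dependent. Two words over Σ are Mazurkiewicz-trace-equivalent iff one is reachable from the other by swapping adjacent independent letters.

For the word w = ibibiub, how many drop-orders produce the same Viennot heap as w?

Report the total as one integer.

35

#0=i has no predecessor
#1=b has no predecessor
#2=i depends on [0:i]
#3=b depends on [1:b]
#4=i depends on [2:i]
#5=u depends on [4:i]
#6=b depends on [3:b]
sources: [0:i, 1:b]
N(rest) = Σ N(rest − s) over sources s of rest; N(one piece) = 1:
  size 1 → [5]=1  [6]=1
  size 2 → [3,6]=1  [4,5]=1  [5,6]=2
  size 3 → [1,3,6]=1  [2,4,5]=1  [3,5,6]=3  [4,5,6]=3
  size 4 → [0,2,4,5]=1  [1,3,5,6]=4  [2,4,5,6]=4  [3,4,5,6]=6
  size 5 → [0,2,4,5,6]=5  [1,3,4,5,6]=10  [2,3,4,5,6]=10
  first=0(i) contributes 20
  first=1(b) contributes 15
|[w]| = 35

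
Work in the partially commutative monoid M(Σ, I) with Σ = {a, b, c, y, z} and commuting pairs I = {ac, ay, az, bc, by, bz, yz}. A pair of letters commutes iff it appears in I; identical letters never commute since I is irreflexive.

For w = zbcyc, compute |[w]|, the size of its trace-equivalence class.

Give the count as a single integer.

piece 0:z — minimal
piece 1:b — minimal
piece 2:c rests on {0:z}
piece 3:y rests on {2:c}
piece 4:c rests on {3:y}
minimal pieces: {0:z, 1:b}
ways to finish when only these pieces remain (= sum over removing one remaining piece with nothing left below it):
  1 left: {1}→1  {4}→1
  2 left: {1,4}→2  {3,4}→1
  3 left: {1,3,4}→3  {2,3,4}→1
  placing 0:z first → 4 extensions
  placing 1:b first → 1 extensions
total linear extensions = 5

5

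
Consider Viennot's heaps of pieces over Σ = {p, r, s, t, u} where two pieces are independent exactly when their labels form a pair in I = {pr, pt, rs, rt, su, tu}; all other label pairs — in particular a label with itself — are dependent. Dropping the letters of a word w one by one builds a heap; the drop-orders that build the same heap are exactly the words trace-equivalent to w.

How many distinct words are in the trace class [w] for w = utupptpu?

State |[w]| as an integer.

28

piece 0:u — minimal
piece 1:t — minimal
piece 2:u rests on {0:u}
piece 3:p rests on {2:u}
piece 4:p rests on {3:p}
piece 5:t rests on {1:t}
piece 6:p rests on {4:p}
piece 7:u rests on {6:p}
minimal pieces: {0:u, 1:t}
ways to finish when only these pieces remain (= sum over removing one remaining piece with nothing left below it):
  1 left: {5}→1  {7}→1
  2 left: {1,5}→1  {5,7}→2  {6,7}→1
  3 left: {1,5,7}→3  {4,6,7}→1  {5,6,7}→3
  4 left: {1,5,6,7}→6  {3,4,6,7}→1  {4,5,6,7}→4
  5 left: {1,4,5,6,7}→10  {2,3,4,6,7}→1  {3,4,5,6,7}→5
  6 left: {0,2,3,4,6,7}→1  {1,3,4,5,6,7}→15  {2,3,4,5,6,7}→6
  placing 0:u first → 21 extensions
  placing 1:t first → 7 extensions
total linear extensions = 28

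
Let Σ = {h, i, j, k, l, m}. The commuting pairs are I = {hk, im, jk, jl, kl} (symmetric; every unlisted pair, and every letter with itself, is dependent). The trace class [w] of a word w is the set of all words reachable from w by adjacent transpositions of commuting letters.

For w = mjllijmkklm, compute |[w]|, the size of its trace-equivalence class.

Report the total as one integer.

9

piece 0:m — minimal
piece 1:j rests on {0:m}
piece 2:l rests on {0:m}
piece 3:l rests on {2:l}
piece 4:i rests on {1:j, 3:l}
piece 5:j rests on {4:i}
piece 6:m rests on {5:j}
piece 7:k rests on {6:m}
piece 8:k rests on {7:k}
piece 9:l rests on {6:m}
piece 10:m rests on {8:k, 9:l}
minimal pieces: {0:m}
ways to finish when only these pieces remain (= sum over removing one remaining piece with nothing left below it):
  1 left: {10}→1
  2 left: {8,10}→1  {9,10}→1
  3 left: {7,8,10}→1  {8,9,10}→2
  4 left: {7,8,9,10}→3
  5 left: {6,7,8,9,10}→3
  6 left: {5,6,7,8,9,10}→3
  7 left: {4,5,6,7,8,9,10}→3
  8 left: {1,4,5,6,7,8,9,10}→3  {3,4,5,6,7,8,9,10}→3
  9 left: {1,3,4,5,6,7,8,9,10}→6  {2,3,4,5,6,7,8,9,10}→3
  placing 0:m first → 9 extensions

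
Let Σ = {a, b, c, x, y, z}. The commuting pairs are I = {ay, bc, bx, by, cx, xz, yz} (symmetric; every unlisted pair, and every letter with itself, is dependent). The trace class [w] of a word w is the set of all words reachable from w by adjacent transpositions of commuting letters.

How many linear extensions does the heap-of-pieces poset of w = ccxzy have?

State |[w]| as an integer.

0(c) covers ∅
1(c) covers 0:c
2(x) covers ∅
3(z) covers 1:c
4(y) covers 1:c, 2:x
floor of heap: 0:c, 2:x
completions by unplaced set U, small U first (add the entries for U minus each lowest piece of U):
  |U|=1: {3}:1  {4}:1
  |U|=2: {2,4}:1  {3,4}:2
  |U|=3: {1,3,4}:2  {2,3,4}:3
  start at 0(c): 5
  start at 2(x): 2
sum over floor = 7

7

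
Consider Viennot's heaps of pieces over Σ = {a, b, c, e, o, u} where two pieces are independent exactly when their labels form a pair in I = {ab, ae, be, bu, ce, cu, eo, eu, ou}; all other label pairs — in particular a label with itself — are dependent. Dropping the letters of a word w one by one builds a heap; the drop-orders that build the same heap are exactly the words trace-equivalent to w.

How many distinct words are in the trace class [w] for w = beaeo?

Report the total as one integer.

piece 0:b — minimal
piece 1:e — minimal
piece 2:a — minimal
piece 3:e rests on {1:e}
piece 4:o rests on {0:b, 2:a}
minimal pieces: {0:b, 1:e, 2:a}
ways to finish when only these pieces remain (= sum over removing one remaining piece with nothing left below it):
  1 left: {3}→1  {4}→1
  2 left: {0,4}→1  {1,3}→1  {2,4}→1  {3,4}→2
  3 left: {0,2,4}→2  {0,3,4}→3  {1,3,4}→3  {2,3,4}→3
  placing 0:b first → 6 extensions
  placing 1:e first → 8 extensions
  placing 2:a first → 6 extensions
total linear extensions = 20

20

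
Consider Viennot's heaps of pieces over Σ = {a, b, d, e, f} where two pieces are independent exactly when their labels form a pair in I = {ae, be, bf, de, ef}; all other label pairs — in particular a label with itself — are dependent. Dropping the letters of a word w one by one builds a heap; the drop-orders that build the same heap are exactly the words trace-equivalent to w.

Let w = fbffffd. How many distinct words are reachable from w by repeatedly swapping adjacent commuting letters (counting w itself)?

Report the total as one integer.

6

0(f) covers ∅
1(b) covers ∅
2(f) covers 0:f
3(f) covers 2:f
4(f) covers 3:f
5(f) covers 4:f
6(d) covers 1:b, 5:f
floor of heap: 0:f, 1:b
completions by unplaced set U, small U first (add the entries for U minus each lowest piece of U):
  |U|=1: {6}:1
  |U|=2: {1,6}:1  {5,6}:1
  |U|=3: {1,5,6}:2  {4,5,6}:1
  |U|=4: {1,4,5,6}:3  {3,4,5,6}:1
  |U|=5: {1,3,4,5,6}:4  {2,3,4,5,6}:1
  start at 0(f): 5
  start at 1(b): 1
sum over floor = 6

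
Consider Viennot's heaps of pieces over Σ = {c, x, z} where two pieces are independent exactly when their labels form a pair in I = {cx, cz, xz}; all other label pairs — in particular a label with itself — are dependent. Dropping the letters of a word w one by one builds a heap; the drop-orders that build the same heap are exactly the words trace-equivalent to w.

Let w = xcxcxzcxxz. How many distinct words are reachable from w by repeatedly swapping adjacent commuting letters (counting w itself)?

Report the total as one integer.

drop 0:x onto floor
drop 1:c onto floor
drop 2:x onto {0:x}
drop 3:c onto {1:c}
drop 4:x onto {2:x}
drop 5:z onto floor
drop 6:c onto {3:c}
drop 7:x onto {4:x}
drop 8:x onto {7:x}
drop 9:z onto {5:z}
ground layer = {0:x, 1:c, 5:z}
drop-orders for the pieces not yet dropped (sum over which currently-grounded one goes next):
  1 to go: {6} 1  {8} 1  {9} 1
  2 to go: {3,6} 1  {5,9} 1  {6,8} 2  {6,9} 2  {7,8} 1  {8,9} 2
  3 to go: {1,3,6} 1  {3,6,8} 3  {3,6,9} 3  {4,7,8} 1  {5,6,9} 3  {5,8,9} 3  {6,7,8} 3  {6,8,9} 6  {7,8,9} 3
  4 to go: {1,3,6,8} 4  {1,3,6,9} 4  {2,4,7,8} 1  {3,5,6,9} 6  {3,6,7,8} 6  {3,6,8,9} 12  {4,6,7,8} 4  {4,7,8,9} 4  {5,6,8,9} 12  {5,7,8,9} 6  {6,7,8,9} 12
  5 to go: {0,2,4,7,8} 1  {1,3,5,6,9} 10  {1,3,6,7,8} 10  {1,3,6,8,9} 20  {2,4,6,7,8} 5  {2,4,7,8,9} 5  {3,4,6,7,8} 10  {3,5,6,8,9} 30  {3,6,7,8,9} 30  {4,5,7,8,9} 10  {4,6,7,8,9} 20  {5,6,7,8,9} 30
  6 to go: {0,2,4,6,7,8} 6  {0,2,4,7,8,9} 6  {1,3,4,6,7,8} 20  {1,3,5,6,8,9} 60  {1,3,6,7,8,9} 60  {2,3,4,6,7,8} 15  {2,4,5,7,8,9} 15  {2,4,6,7,8,9} 30  {3,4,6,7,8,9} 60  {3,5,6,7,8,9} 90  {4,5,6,7,8,9} 60
  7 to go: {0,2,3,4,6,7,8} 21  {0,2,4,5,7,8,9} 21  {0,2,4,6,7,8,9} 42  {1,2,3,4,6,7,8} 35  {1,3,4,6,7,8,9} 140  {1,3,5,6,7,8,9} 210  {2,3,4,6,7,8,9} 105  {2,4,5,6,7,8,9} 105  {3,4,5,6,7,8,9} 210
  8 to go: {0,1,2,3,4,6,7,8} 56  {0,2,3,4,6,7,8,9} 168  {0,2,4,5,6,7,8,9} 168  {1,2,3,4,6,7,8,9} 280  {1,3,4,5,6,7,8,9} 560  {2,3,4,5,6,7,8,9} 420
  if 0:x drops first: 1260 orders
  if 1:c drops first: 756 orders
  if 5:z drops first: 504 orders
heap linearizations: 2520

2520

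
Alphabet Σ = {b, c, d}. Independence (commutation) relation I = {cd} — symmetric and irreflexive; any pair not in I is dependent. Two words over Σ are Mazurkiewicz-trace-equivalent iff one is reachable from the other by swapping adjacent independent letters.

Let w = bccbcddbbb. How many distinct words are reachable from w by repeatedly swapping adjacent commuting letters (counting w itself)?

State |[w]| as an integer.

3

drop 0:b onto floor
drop 1:c onto {0:b}
drop 2:c onto {1:c}
drop 3:b onto {2:c}
drop 4:c onto {3:b}
drop 5:d onto {3:b}
drop 6:d onto {5:d}
drop 7:b onto {4:c, 6:d}
drop 8:b onto {7:b}
drop 9:b onto {8:b}
ground layer = {0:b}
drop-orders for the pieces not yet dropped (sum over which currently-grounded one goes next):
  1 to go: {9} 1
  2 to go: {8,9} 1
  3 to go: {7,8,9} 1
  4 to go: {4,7,8,9} 1  {6,7,8,9} 1
  5 to go: {4,6,7,8,9} 2  {5,6,7,8,9} 1
  6 to go: {4,5,6,7,8,9} 3
  7 to go: {3,4,5,6,7,8,9} 3
  8 to go: {2,3,4,5,6,7,8,9} 3
  if 0:b drops first: 3 orders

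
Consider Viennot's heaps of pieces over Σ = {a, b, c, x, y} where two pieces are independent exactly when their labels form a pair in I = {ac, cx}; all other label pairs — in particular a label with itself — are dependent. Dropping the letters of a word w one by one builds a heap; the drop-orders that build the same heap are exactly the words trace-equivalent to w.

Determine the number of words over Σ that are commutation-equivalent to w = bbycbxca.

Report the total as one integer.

piece 0:b — minimal
piece 1:b rests on {0:b}
piece 2:y rests on {1:b}
piece 3:c rests on {2:y}
piece 4:b rests on {3:c}
piece 5:x rests on {4:b}
piece 6:c rests on {4:b}
piece 7:a rests on {5:x}
minimal pieces: {0:b}
ways to finish when only these pieces remain (= sum over removing one remaining piece with nothing left below it):
  1 left: {6}→1  {7}→1
  2 left: {5,7}→1  {6,7}→2
  3 left: {5,6,7}→3
  4 left: {4,5,6,7}→3
  5 left: {3,4,5,6,7}→3
  6 left: {2,3,4,5,6,7}→3
  placing 0:b first → 3 extensions

3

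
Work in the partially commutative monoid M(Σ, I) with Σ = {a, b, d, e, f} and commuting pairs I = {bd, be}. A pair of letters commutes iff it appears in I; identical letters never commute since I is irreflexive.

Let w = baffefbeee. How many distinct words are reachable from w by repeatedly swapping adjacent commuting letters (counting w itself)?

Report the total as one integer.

4

drop 0:b onto floor
drop 1:a onto {0:b}
drop 2:f onto {1:a}
drop 3:f onto {2:f}
drop 4:e onto {3:f}
drop 5:f onto {4:e}
drop 6:b onto {5:f}
drop 7:e onto {5:f}
drop 8:e onto {7:e}
drop 9:e onto {8:e}
ground layer = {0:b}
drop-orders for the pieces not yet dropped (sum over which currently-grounded one goes next):
  1 to go: {6} 1  {9} 1
  2 to go: {6,9} 2  {8,9} 1
  3 to go: {6,8,9} 3  {7,8,9} 1
  4 to go: {6,7,8,9} 4
  5 to go: {5,6,7,8,9} 4
  6 to go: {4,5,6,7,8,9} 4
  7 to go: {3,4,5,6,7,8,9} 4
  8 to go: {2,3,4,5,6,7,8,9} 4
  if 0:b drops first: 4 orders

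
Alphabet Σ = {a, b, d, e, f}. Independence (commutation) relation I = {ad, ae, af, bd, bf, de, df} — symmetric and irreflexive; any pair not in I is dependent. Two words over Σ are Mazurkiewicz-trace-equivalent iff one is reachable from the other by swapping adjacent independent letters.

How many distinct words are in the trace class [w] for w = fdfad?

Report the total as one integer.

0(f) covers ∅
1(d) covers ∅
2(f) covers 0:f
3(a) covers ∅
4(d) covers 1:d
floor of heap: 0:f, 1:d, 3:a
completions by unplaced set U, small U first (add the entries for U minus each lowest piece of U):
  |U|=1: {2}:1  {3}:1  {4}:1
  |U|=2: {0,2}:1  {1,4}:1  {2,3}:2  {2,4}:2  {3,4}:2
  |U|=3: {0,2,3}:3  {0,2,4}:3  {1,2,4}:3  {1,3,4}:3  {2,3,4}:6
  start at 0(f): 12
  start at 1(d): 12
  start at 3(a): 6
sum over floor = 30

30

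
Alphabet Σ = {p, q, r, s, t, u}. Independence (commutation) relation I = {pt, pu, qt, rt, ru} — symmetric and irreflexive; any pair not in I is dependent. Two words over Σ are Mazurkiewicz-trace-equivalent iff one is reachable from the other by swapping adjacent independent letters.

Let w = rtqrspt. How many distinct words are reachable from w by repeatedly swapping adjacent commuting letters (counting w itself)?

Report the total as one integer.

#0=r has no predecessor
#1=t has no predecessor
#2=q depends on [0:r]
#3=r depends on [2:q]
#4=s depends on [1:t, 3:r]
#5=p depends on [4:s]
#6=t depends on [4:s]
sources: [0:r, 1:t]
N(rest) = Σ N(rest − s) over sources s of rest; N(one piece) = 1:
  size 1 → [5]=1  [6]=1
  size 2 → [5,6]=2
  size 3 → [4,5,6]=2
  size 4 → [1,4,5,6]=2  [3,4,5,6]=2
  size 5 → [1,3,4,5,6]=4  [2,3,4,5,6]=2
  first=0(r) contributes 6
  first=1(t) contributes 2
|[w]| = 8

8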